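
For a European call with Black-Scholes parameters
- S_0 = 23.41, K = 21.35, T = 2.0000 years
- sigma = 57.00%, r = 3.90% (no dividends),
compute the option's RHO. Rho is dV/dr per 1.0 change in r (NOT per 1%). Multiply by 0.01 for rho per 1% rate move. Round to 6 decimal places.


d1 = 0.6140807333; d2 = -0.1920209972
phi(d1) = 0.3303884794; exp(-qT) = 1.0000000000; exp(-rT) = 0.9249644265
N(d2) = 0.4238628790
Rho = K*T*exp(-rT)*N(d2) = 21.3500 * 2.0000 * 0.9249644265 * 0.4238628790 = 16.740880

Answer: Rho = 16.740880


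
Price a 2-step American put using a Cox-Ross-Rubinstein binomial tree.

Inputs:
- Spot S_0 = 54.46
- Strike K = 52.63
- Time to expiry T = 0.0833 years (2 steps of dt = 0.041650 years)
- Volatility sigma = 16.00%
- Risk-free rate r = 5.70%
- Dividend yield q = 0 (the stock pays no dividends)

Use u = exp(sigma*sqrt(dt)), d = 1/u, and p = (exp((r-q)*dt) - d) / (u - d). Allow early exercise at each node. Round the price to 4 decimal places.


Answer: Price = V(0,0) = 0.3573

Derivation:
dt = T/N = 0.041650
u = exp(sigma*sqrt(dt)) = 1.033192; d = 1/u = 0.967874
p = (exp((r-q)*dt) - d) / (u - d) = 0.528226
Discount per step: exp(-r*dt) = 0.997629
Stock lattice S(k, i) with i counting down-moves:
  k=0: S(0,0) = 54.4600
  k=1: S(1,0) = 56.2677; S(1,1) = 52.7104
  k=2: S(2,0) = 58.1353; S(2,1) = 54.4600; S(2,2) = 51.0170
Terminal payoffs V(N, i) = max(K - S_T, 0):
  V(2,0) = 0.000000; V(2,1) = 0.000000; V(2,2) = 1.612953
Backward induction: V(k, i) = exp(-r*dt) * [p * V(k+1, i) + (1-p) * V(k+1, i+1)]; then take max(V_cont, immediate exercise) for American.
  V(1,0) = exp(-r*dt) * [p*0.000000 + (1-p)*0.000000] = 0.000000; exercise = 0.000000; V(1,0) = max -> 0.000000
  V(1,1) = exp(-r*dt) * [p*0.000000 + (1-p)*1.612953] = 0.759144; exercise = 0.000000; V(1,1) = max -> 0.759144
  V(0,0) = exp(-r*dt) * [p*0.000000 + (1-p)*0.759144] = 0.357295; exercise = 0.000000; V(0,0) = max -> 0.357295


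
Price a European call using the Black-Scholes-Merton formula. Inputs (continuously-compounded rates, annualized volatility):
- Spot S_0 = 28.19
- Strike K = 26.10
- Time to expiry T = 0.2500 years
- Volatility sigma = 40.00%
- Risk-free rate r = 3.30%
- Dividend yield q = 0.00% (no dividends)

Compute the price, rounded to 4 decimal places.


d1 = (ln(S/K) + (r - q + 0.5*sigma^2) * T) / (sigma * sqrt(T)) = 0.52640995
d2 = d1 - sigma * sqrt(T) = 0.32640995
exp(-rT) = 0.99178394; exp(-qT) = 1.00000000
C = S_0 * exp(-qT) * N(d1) - K * exp(-rT) * N(d2)
N(d1) = 0.70069830; N(d2) = 0.62794290
C = 28.1900 * 1.00000000 * 0.70069830 - 26.1000 * 0.99178394 * 0.62794290 = 3.4980

Answer: Price = 3.4980


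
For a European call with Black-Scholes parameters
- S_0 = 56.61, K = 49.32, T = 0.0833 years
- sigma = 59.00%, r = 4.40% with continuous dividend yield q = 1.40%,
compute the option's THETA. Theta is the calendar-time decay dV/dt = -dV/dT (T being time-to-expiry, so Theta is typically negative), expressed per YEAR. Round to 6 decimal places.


Answer: Theta = -16.265420

Derivation:
d1 = 0.9093813640; d2 = 0.7390971017
phi(d1) = 0.2638364789; exp(-qT) = 0.9988344797; exp(-rT) = 0.9963415086
Theta = -S*exp(-qT)*phi(d1)*sigma/(2*sqrt(T)) - r*K*exp(-rT)*N(d2) + q*S*exp(-qT)*N(d1)
N(d1) = 0.8184255723; N(d2) = 0.7700759817; sqrt(T) = 0.2886173938
Term 1 = -56.6100 * 0.9988344797 * 0.2638364789 * 0.5900 / (2 * 0.2886173938) = -15.2482863217
Term 2 = -0.0440 * 49.3200 * 0.9963415086 * 0.7700759817 = -1.6650126845
Term 3 = 0.0140 * 56.6100 * 0.9988344797 * 0.8184255723 = 0.6478790058
Theta = -15.2482863217 + (-1.6650126845) + (0.6478790058) = -16.265420


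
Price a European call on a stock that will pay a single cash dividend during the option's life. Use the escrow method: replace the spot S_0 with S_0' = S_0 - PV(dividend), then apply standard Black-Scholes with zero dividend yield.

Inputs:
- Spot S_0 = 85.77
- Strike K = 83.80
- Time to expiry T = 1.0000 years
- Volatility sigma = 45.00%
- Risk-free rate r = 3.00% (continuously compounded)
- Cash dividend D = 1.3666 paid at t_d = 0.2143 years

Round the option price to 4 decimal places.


PV(D) = D * exp(-r * t_d) = 1.3666 * 0.99359162 = 1.35784231
S_0' = S_0 - PV(D) = 85.7700 - 1.35784231 = 84.41215769
d1 = (ln(S_0'/K) + (r + sigma^2/2)*T) / (sigma*sqrt(T)) = 0.30784096
d2 = d1 - sigma*sqrt(T) = -0.14215904
exp(-rT) = 0.97044553
N(d1) = 0.62089832; N(d2) = 0.44347719
C = S_0' * N(d1) - K * exp(-rT) * N(d2) = 84.41215769 * 0.62089832 - 83.8000 * 0.97044553 * 0.44347719 = 16.3463

Answer: Price = 16.3463


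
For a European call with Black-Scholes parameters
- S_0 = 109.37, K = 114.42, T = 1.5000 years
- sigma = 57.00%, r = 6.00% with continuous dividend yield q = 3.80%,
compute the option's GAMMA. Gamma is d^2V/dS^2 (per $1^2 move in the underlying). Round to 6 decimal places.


Answer: Gamma = 0.004671

Derivation:
d1 = 0.3316634044; d2 = -0.3664411723
phi(d1) = 0.3775928274; exp(-qT) = 0.9445940694; exp(-rT) = 0.9139311853
Gamma = exp(-qT) * phi(d1) / (S * sigma * sqrt(T)) = 0.9445940694 * 0.3775928274 / (109.3700 * 0.5700 * 1.2247448714) = 0.004671


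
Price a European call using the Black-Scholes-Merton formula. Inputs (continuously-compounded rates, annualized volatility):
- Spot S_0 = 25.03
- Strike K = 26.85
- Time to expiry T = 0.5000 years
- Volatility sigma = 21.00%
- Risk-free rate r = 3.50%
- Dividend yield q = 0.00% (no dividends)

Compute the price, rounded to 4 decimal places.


d1 = (ln(S/K) + (r - q + 0.5*sigma^2) * T) / (sigma * sqrt(T)) = -0.28059152
d2 = d1 - sigma * sqrt(T) = -0.42908395
exp(-rT) = 0.98265224; exp(-qT) = 1.00000000
C = S_0 * exp(-qT) * N(d1) - K * exp(-rT) * N(d2)
N(d1) = 0.38951186; N(d2) = 0.33393107
C = 25.0300 * 1.00000000 * 0.38951186 - 26.8500 * 0.98265224 * 0.33393107 = 0.9390

Answer: Price = 0.9390


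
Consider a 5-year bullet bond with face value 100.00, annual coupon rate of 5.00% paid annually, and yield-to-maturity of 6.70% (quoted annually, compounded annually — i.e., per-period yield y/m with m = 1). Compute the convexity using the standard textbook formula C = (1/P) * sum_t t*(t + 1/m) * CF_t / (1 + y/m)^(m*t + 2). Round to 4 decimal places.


Coupon per period c = face * coupon_rate / m = 5.000000
Periods per year m = 1; per-period yield y/m = 0.067000
Number of cashflows N = 5
Cashflows (t years, CF_t, discount factor 1/(1+y/m)^(m*t), PV):
  t = 1.0000: CF_t = 5.000000, DF = 0.937207, PV = 4.686036
  t = 2.0000: CF_t = 5.000000, DF = 0.878357, PV = 4.391786
  t = 3.0000: CF_t = 5.000000, DF = 0.823203, PV = 4.116013
  t = 4.0000: CF_t = 5.000000, DF = 0.771511, PV = 3.857557
  t = 5.0000: CF_t = 105.000000, DF = 0.723066, PV = 75.921923
Price P = sum_t PV_t = 92.973315
Convexity numerator sum_t t*(t + 1/m) * CF_t / (1+y/m)^(m*t + 2):
  t = 1.0000: term = 8.232026
  t = 2.0000: term = 23.145341
  t = 3.0000: term = 43.383956
  t = 4.0000: term = 67.766255
  t = 5.0000: term = 2000.597021
Convexity = (1/P) * sum = 2143.124599 / 92.973315 = 23.050965

Answer: Convexity = 23.0510


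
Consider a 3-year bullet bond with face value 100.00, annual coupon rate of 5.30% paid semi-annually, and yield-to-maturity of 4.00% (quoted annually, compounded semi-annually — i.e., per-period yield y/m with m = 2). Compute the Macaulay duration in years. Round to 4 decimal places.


Answer: Macaulay duration = 2.8168 years

Derivation:
Coupon per period c = face * coupon_rate / m = 2.650000
Periods per year m = 2; per-period yield y/m = 0.020000
Number of cashflows N = 6
Cashflows (t years, CF_t, discount factor 1/(1+y/m)^(m*t), PV):
  t = 0.5000: CF_t = 2.650000, DF = 0.980392, PV = 2.598039
  t = 1.0000: CF_t = 2.650000, DF = 0.961169, PV = 2.547097
  t = 1.5000: CF_t = 2.650000, DF = 0.942322, PV = 2.497154
  t = 2.0000: CF_t = 2.650000, DF = 0.923845, PV = 2.448190
  t = 2.5000: CF_t = 2.650000, DF = 0.905731, PV = 2.400187
  t = 3.0000: CF_t = 102.650000, DF = 0.887971, PV = 91.150262
Price P = sum_t PV_t = 103.640930
Macaulay numerator sum_t t * PV_t:
  t * PV_t at t = 0.5000: 1.299020
  t * PV_t at t = 1.0000: 2.547097
  t * PV_t at t = 1.5000: 3.745731
  t * PV_t at t = 2.0000: 4.896381
  t * PV_t at t = 2.5000: 6.000467
  t * PV_t at t = 3.0000: 273.450787
Macaulay duration D = (sum_t t * PV_t) / P = 291.939483 / 103.640930 = 2.816836


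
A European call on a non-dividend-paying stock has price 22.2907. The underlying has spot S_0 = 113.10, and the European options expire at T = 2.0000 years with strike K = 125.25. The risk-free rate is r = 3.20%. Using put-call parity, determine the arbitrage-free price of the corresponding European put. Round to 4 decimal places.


Put-call parity: C - P = S_0 * exp(-qT) - K * exp(-rT).
S_0 * exp(-qT) = 113.1000 * 1.00000000 = 113.10000000
K * exp(-rT) = 125.2500 * 0.93800500 = 117.48512619
P = C - S*exp(-qT) + K*exp(-rT)
P = 22.2907 - 113.10000000 + 117.48512619 = 26.6758

Answer: Put price = 26.6758


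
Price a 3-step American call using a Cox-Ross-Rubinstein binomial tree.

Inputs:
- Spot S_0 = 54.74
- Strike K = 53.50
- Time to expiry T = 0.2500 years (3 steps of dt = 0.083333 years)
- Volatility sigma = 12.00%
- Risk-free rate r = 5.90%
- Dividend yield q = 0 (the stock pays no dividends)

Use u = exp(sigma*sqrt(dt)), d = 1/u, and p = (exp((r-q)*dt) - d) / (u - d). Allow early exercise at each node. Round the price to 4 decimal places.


dt = T/N = 0.083333
u = exp(sigma*sqrt(dt)) = 1.035248; d = 1/u = 0.965952
p = (exp((r-q)*dt) - d) / (u - d) = 0.562467
Discount per step: exp(-r*dt) = 0.995095
Stock lattice S(k, i) with i counting down-moves:
  k=0: S(0,0) = 54.7400
  k=1: S(1,0) = 56.6695; S(1,1) = 52.8762
  k=2: S(2,0) = 58.6670; S(2,1) = 54.7400; S(2,2) = 51.0759
  k=3: S(3,0) = 60.7349; S(3,1) = 56.6695; S(3,2) = 52.8762; S(3,3) = 49.3369
Terminal payoffs V(N, i) = max(S_T - K, 0):
  V(3,0) = 7.234855; V(3,1) = 3.169476; V(3,2) = 0.000000; V(3,3) = 0.000000
Backward induction: V(k, i) = exp(-r*dt) * [p * V(k+1, i) + (1-p) * V(k+1, i+1)]; then take max(V_cont, immediate exercise) for American.
  V(2,0) = exp(-r*dt) * [p*7.234855 + (1-p)*3.169476] = 5.429358; exercise = 5.166962; V(2,0) = max -> 5.429358
  V(2,1) = exp(-r*dt) * [p*3.169476 + (1-p)*0.000000] = 1.773982; exercise = 1.240000; V(2,1) = max -> 1.773982
  V(2,2) = exp(-r*dt) * [p*0.000000 + (1-p)*0.000000] = 0.000000; exercise = 0.000000; V(2,2) = max -> 0.000000
  V(1,0) = exp(-r*dt) * [p*5.429358 + (1-p)*1.773982] = 3.811226; exercise = 3.169476; V(1,0) = max -> 3.811226
  V(1,1) = exp(-r*dt) * [p*1.773982 + (1-p)*0.000000] = 0.992913; exercise = 0.000000; V(1,1) = max -> 0.992913
  V(0,0) = exp(-r*dt) * [p*3.811226 + (1-p)*0.992913] = 2.565477; exercise = 1.240000; V(0,0) = max -> 2.565477

Answer: Price = V(0,0) = 2.5655


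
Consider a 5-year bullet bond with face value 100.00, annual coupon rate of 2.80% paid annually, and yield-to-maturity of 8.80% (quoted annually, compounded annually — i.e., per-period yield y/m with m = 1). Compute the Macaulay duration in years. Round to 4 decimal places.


Answer: Macaulay duration = 4.6899 years

Derivation:
Coupon per period c = face * coupon_rate / m = 2.800000
Periods per year m = 1; per-period yield y/m = 0.088000
Number of cashflows N = 5
Cashflows (t years, CF_t, discount factor 1/(1+y/m)^(m*t), PV):
  t = 1.0000: CF_t = 2.800000, DF = 0.919118, PV = 2.573529
  t = 2.0000: CF_t = 2.800000, DF = 0.844777, PV = 2.365376
  t = 3.0000: CF_t = 2.800000, DF = 0.776450, PV = 2.174059
  t = 4.0000: CF_t = 2.800000, DF = 0.713649, PV = 1.998216
  t = 5.0000: CF_t = 102.800000, DF = 0.655927, PV = 67.429298
Price P = sum_t PV_t = 76.540479
Macaulay numerator sum_t t * PV_t:
  t * PV_t at t = 1.0000: 2.573529
  t * PV_t at t = 2.0000: 4.730753
  t * PV_t at t = 3.0000: 6.522177
  t * PV_t at t = 4.0000: 7.992864
  t * PV_t at t = 5.0000: 337.146490
Macaulay duration D = (sum_t t * PV_t) / P = 358.965813 / 76.540479 = 4.689882


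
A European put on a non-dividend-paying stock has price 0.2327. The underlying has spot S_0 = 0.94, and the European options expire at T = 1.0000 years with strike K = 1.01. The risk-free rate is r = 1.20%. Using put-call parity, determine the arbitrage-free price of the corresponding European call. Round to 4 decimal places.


Put-call parity: C - P = S_0 * exp(-qT) - K * exp(-rT).
S_0 * exp(-qT) = 0.9400 * 1.00000000 = 0.94000000
K * exp(-rT) = 1.0100 * 0.98807171 = 0.99795243
C = P + S*exp(-qT) - K*exp(-rT)
C = 0.2327 + 0.94000000 - 0.99795243 = 0.1747

Answer: Call price = 0.1747


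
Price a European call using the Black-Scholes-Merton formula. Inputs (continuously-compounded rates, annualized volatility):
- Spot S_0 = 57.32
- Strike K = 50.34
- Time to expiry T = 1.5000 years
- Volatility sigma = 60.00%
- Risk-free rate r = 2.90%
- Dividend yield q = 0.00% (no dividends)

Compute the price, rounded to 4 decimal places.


d1 = (ln(S/K) + (r - q + 0.5*sigma^2) * T) / (sigma * sqrt(T)) = 0.60332241
d2 = d1 - sigma * sqrt(T) = -0.13152452
exp(-rT) = 0.95743255; exp(-qT) = 1.00000000
C = S_0 * exp(-qT) * N(d1) - K * exp(-rT) * N(d2)
N(d1) = 0.72685288; N(d2) = 0.44768020
C = 57.3200 * 1.00000000 * 0.72685288 - 50.3400 * 0.95743255 * 0.44768020 = 20.0863

Answer: Price = 20.0863


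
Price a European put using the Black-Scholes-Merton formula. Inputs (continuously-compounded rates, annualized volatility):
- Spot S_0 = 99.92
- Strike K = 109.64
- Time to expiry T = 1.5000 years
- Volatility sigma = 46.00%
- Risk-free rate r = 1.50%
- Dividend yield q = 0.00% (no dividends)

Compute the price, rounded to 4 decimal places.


Answer: Price = 26.7861

Derivation:
d1 = (ln(S/K) + (r - q + 0.5*sigma^2) * T) / (sigma * sqrt(T)) = 0.15685182
d2 = d1 - sigma * sqrt(T) = -0.40653082
exp(-rT) = 0.97775124; exp(-qT) = 1.00000000
P = K * exp(-rT) * N(-d2) - S_0 * exp(-qT) * N(-d1)
N(-d1) = 0.43768081; N(-d2) = 0.65782369
P = 109.6400 * 0.97775124 * 0.65782369 - 99.9200 * 1.00000000 * 0.43768081 = 26.7861


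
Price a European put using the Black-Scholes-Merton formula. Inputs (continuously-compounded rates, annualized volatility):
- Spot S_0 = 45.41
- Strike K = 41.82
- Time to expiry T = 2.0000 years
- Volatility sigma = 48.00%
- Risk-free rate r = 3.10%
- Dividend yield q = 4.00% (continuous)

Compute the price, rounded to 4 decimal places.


d1 = (ln(S/K) + (r - q + 0.5*sigma^2) * T) / (sigma * sqrt(T)) = 0.43421903
d2 = d1 - sigma * sqrt(T) = -0.24460348
exp(-rT) = 0.93988289; exp(-qT) = 0.92311635
P = K * exp(-rT) * N(-d2) - S_0 * exp(-qT) * N(-d1)
N(-d1) = 0.33206470; N(-d2) = 0.59661827
P = 41.8200 * 0.93988289 * 0.59661827 - 45.4100 * 0.92311635 * 0.33206470 = 9.5309

Answer: Price = 9.5309


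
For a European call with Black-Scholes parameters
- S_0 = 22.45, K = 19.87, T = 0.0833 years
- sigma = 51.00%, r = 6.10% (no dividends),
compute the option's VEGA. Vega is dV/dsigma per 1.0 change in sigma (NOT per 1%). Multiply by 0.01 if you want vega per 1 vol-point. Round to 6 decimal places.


d1 = 0.9374920596; d2 = 0.7902971888
phi(d1) = 0.2570758210; exp(-qT) = 1.0000000000; exp(-rT) = 0.9949315880
Vega = S * exp(-qT) * phi(d1) * sqrt(T) = 22.4500 * 1.0000000000 * 0.2570758210 * 0.2886173938 = 1.665713

Answer: Vega = 1.665713


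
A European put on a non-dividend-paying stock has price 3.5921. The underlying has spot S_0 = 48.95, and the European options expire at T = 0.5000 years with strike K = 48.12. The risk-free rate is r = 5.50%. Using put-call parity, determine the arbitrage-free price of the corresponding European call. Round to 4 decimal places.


Answer: Call price = 5.7274

Derivation:
Put-call parity: C - P = S_0 * exp(-qT) - K * exp(-rT).
S_0 * exp(-qT) = 48.9500 * 1.00000000 = 48.95000000
K * exp(-rT) = 48.1200 * 0.97287468 = 46.81472972
C = P + S*exp(-qT) - K*exp(-rT)
C = 3.5921 + 48.95000000 - 46.81472972 = 5.7274


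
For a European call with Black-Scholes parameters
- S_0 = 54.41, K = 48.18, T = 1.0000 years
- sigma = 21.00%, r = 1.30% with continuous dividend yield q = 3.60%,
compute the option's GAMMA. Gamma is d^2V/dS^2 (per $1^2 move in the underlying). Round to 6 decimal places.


d1 = 0.5745426824; d2 = 0.3645426824
phi(d1) = 0.3382438546; exp(-qT) = 0.9646402935; exp(-rT) = 0.9870841350
Gamma = exp(-qT) * phi(d1) / (S * sigma * sqrt(T)) = 0.9646402935 * 0.3382438546 / (54.4100 * 0.2100 * 1.0000000000) = 0.028556

Answer: Gamma = 0.028556


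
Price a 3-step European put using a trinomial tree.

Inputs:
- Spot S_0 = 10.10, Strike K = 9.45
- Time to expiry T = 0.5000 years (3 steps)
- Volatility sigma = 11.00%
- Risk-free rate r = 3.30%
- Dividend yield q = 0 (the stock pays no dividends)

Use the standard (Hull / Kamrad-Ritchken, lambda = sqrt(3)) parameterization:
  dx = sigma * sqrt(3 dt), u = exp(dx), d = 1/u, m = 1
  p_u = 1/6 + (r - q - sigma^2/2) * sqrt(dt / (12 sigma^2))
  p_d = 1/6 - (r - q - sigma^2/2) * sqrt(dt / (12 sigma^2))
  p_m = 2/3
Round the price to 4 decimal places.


Answer: Price = V(0,0) = 0.0541

Derivation:
dt = T/N = 0.166667; dx = sigma*sqrt(3*dt) = 0.077782
u = exp(dx) = 1.080887; d = 1/u = 0.925166
p_u = 0.195540, p_m = 0.666667, p_d = 0.137793
Discount per step: exp(-r*dt) = 0.994515
Stock lattice S(k, j) with j the centered position index:
  k=0: S(0,+0) = 10.1000
  k=1: S(1,-1) = 9.3442; S(1,+0) = 10.1000; S(1,+1) = 10.9170
  k=2: S(2,-2) = 8.6449; S(2,-1) = 9.3442; S(2,+0) = 10.1000; S(2,+1) = 10.9170; S(2,+2) = 11.8000
  k=3: S(3,-3) = 7.9980; S(3,-2) = 8.6449; S(3,-1) = 9.3442; S(3,+0) = 10.1000; S(3,+1) = 10.9170; S(3,+2) = 11.8000; S(3,+3) = 12.7545
Terminal payoffs V(N, j) = max(K - S_T, 0):
  V(3,-3) = 1.452011; V(3,-2) = 0.805079; V(3,-1) = 0.105820; V(3,+0) = 0.000000; V(3,+1) = 0.000000; V(3,+2) = 0.000000; V(3,+3) = 0.000000
Backward induction: V(k, j) = exp(-r*dt) * [p_u * V(k+1, j+1) + p_m * V(k+1, j) + p_d * V(k+1, j-1)]
  V(2,-2) = exp(-r*dt) * [p_u*0.105820 + p_m*0.805079 + p_d*1.452011] = 0.753334
  V(2,-1) = exp(-r*dt) * [p_u*0.000000 + p_m*0.105820 + p_d*0.805079] = 0.180486
  V(2,+0) = exp(-r*dt) * [p_u*0.000000 + p_m*0.000000 + p_d*0.105820] = 0.014501
  V(2,+1) = exp(-r*dt) * [p_u*0.000000 + p_m*0.000000 + p_d*0.000000] = 0.000000
  V(2,+2) = exp(-r*dt) * [p_u*0.000000 + p_m*0.000000 + p_d*0.000000] = 0.000000
  V(1,-1) = exp(-r*dt) * [p_u*0.014501 + p_m*0.180486 + p_d*0.753334] = 0.225719
  V(1,+0) = exp(-r*dt) * [p_u*0.000000 + p_m*0.014501 + p_d*0.180486] = 0.034348
  V(1,+1) = exp(-r*dt) * [p_u*0.000000 + p_m*0.000000 + p_d*0.014501] = 0.001987
  V(0,+0) = exp(-r*dt) * [p_u*0.001987 + p_m*0.034348 + p_d*0.225719] = 0.054091


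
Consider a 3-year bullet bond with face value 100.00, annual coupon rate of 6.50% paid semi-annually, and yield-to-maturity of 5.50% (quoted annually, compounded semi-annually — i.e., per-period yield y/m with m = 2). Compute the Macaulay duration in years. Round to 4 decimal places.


Answer: Macaulay duration = 2.7772 years

Derivation:
Coupon per period c = face * coupon_rate / m = 3.250000
Periods per year m = 2; per-period yield y/m = 0.027500
Number of cashflows N = 6
Cashflows (t years, CF_t, discount factor 1/(1+y/m)^(m*t), PV):
  t = 0.5000: CF_t = 3.250000, DF = 0.973236, PV = 3.163017
  t = 1.0000: CF_t = 3.250000, DF = 0.947188, PV = 3.078362
  t = 1.5000: CF_t = 3.250000, DF = 0.921838, PV = 2.995973
  t = 2.0000: CF_t = 3.250000, DF = 0.897166, PV = 2.915789
  t = 2.5000: CF_t = 3.250000, DF = 0.873154, PV = 2.837750
  t = 3.0000: CF_t = 103.250000, DF = 0.849785, PV = 87.740292
Price P = sum_t PV_t = 102.731183
Macaulay numerator sum_t t * PV_t:
  t * PV_t at t = 0.5000: 1.581509
  t * PV_t at t = 1.0000: 3.078362
  t * PV_t at t = 1.5000: 4.493959
  t * PV_t at t = 2.0000: 5.831577
  t * PV_t at t = 2.5000: 7.094376
  t * PV_t at t = 3.0000: 263.220877
Macaulay duration D = (sum_t t * PV_t) / P = 285.300660 / 102.731183 = 2.777157


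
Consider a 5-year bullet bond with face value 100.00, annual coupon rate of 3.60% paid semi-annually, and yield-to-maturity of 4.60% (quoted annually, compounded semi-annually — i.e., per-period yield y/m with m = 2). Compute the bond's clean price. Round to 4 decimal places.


Answer: Price = 95.5784

Derivation:
Coupon per period c = face * coupon_rate / m = 1.800000
Periods per year m = 2; per-period yield y/m = 0.023000
Number of cashflows N = 10
Cashflows (t years, CF_t, discount factor 1/(1+y/m)^(m*t), PV):
  t = 0.5000: CF_t = 1.800000, DF = 0.977517, PV = 1.759531
  t = 1.0000: CF_t = 1.800000, DF = 0.955540, PV = 1.719971
  t = 1.5000: CF_t = 1.800000, DF = 0.934056, PV = 1.681302
  t = 2.0000: CF_t = 1.800000, DF = 0.913056, PV = 1.643501
  t = 2.5000: CF_t = 1.800000, DF = 0.892528, PV = 1.606550
  t = 3.0000: CF_t = 1.800000, DF = 0.872461, PV = 1.570430
  t = 3.5000: CF_t = 1.800000, DF = 0.852846, PV = 1.535123
  t = 4.0000: CF_t = 1.800000, DF = 0.833671, PV = 1.500609
  t = 4.5000: CF_t = 1.800000, DF = 0.814928, PV = 1.466871
  t = 5.0000: CF_t = 101.800000, DF = 0.796606, PV = 81.094508
Price P = sum_t PV_t = 95.578395


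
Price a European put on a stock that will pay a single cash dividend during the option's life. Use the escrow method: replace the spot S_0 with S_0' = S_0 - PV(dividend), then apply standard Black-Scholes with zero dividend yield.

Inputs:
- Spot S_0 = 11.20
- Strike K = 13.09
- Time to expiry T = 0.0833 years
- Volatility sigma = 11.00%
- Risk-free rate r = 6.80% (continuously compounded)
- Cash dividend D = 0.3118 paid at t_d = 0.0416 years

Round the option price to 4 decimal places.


Answer: Price = 2.1270

Derivation:
PV(D) = D * exp(-r * t_d) = 0.3118 * 0.99717520 = 0.31091923
S_0' = S_0 - PV(D) = 11.2000 - 0.31091923 = 10.88908077
d1 = (ln(S_0'/K) + (r + sigma^2/2)*T) / (sigma*sqrt(T)) = -5.60413813
d2 = d1 - sigma*sqrt(T) = -5.63588605
exp(-rT) = 0.99435161
N(-d1) = 0.99999999; N(-d2) = 0.99999999
P = K * exp(-rT) * N(-d2) - S_0' * N(-d1) = 13.0900 * 0.99435161 * 0.99999999 - 10.88908077 * 0.99999999 = 2.1270


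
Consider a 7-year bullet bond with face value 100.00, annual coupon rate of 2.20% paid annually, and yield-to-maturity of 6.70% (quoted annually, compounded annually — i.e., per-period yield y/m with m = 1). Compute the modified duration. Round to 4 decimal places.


Answer: Modified duration = 6.0758

Derivation:
Coupon per period c = face * coupon_rate / m = 2.200000
Periods per year m = 1; per-period yield y/m = 0.067000
Number of cashflows N = 7
Cashflows (t years, CF_t, discount factor 1/(1+y/m)^(m*t), PV):
  t = 1.0000: CF_t = 2.200000, DF = 0.937207, PV = 2.061856
  t = 2.0000: CF_t = 2.200000, DF = 0.878357, PV = 1.932386
  t = 3.0000: CF_t = 2.200000, DF = 0.823203, PV = 1.811046
  t = 4.0000: CF_t = 2.200000, DF = 0.771511, PV = 1.697325
  t = 5.0000: CF_t = 2.200000, DF = 0.723066, PV = 1.590745
  t = 6.0000: CF_t = 2.200000, DF = 0.677663, PV = 1.490858
  t = 7.0000: CF_t = 102.200000, DF = 0.635110, PV = 64.908259
Price P = sum_t PV_t = 75.492474
First compute Macaulay numerator sum_t t * PV_t:
  t * PV_t at t = 1.0000: 2.061856
  t * PV_t at t = 2.0000: 3.864772
  t * PV_t at t = 3.0000: 5.433137
  t * PV_t at t = 4.0000: 6.789300
  t * PV_t at t = 5.0000: 7.953725
  t * PV_t at t = 6.0000: 8.945146
  t * PV_t at t = 7.0000: 454.357812
Macaulay duration D = 489.405748 / 75.492474 = 6.482842
Modified duration = D / (1 + y/m) = 6.482842 / (1 + 0.067000) = 6.075765


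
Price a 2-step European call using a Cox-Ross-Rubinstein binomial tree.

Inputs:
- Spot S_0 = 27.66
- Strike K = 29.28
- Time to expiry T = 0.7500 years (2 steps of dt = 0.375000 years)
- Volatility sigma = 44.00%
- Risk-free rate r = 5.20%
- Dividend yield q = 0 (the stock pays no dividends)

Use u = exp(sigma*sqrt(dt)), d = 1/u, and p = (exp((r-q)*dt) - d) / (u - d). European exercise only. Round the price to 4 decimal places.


dt = T/N = 0.375000
u = exp(sigma*sqrt(dt)) = 1.309236; d = 1/u = 0.763804
p = (exp((r-q)*dt) - d) / (u - d) = 0.469146
Discount per step: exp(-r*dt) = 0.980689
Stock lattice S(k, i) with i counting down-moves:
  k=0: S(0,0) = 27.6600
  k=1: S(1,0) = 36.2135; S(1,1) = 21.1268
  k=2: S(2,0) = 47.4120; S(2,1) = 27.6600; S(2,2) = 16.1368
Terminal payoffs V(N, i) = max(S_T - K, 0):
  V(2,0) = 18.131986; V(2,1) = 0.000000; V(2,2) = 0.000000
Backward induction: V(k, i) = exp(-r*dt) * [p * V(k+1, i) + (1-p) * V(k+1, i+1)].
  V(1,0) = exp(-r*dt) * [p*18.131986 + (1-p)*0.000000] = 8.342277
  V(1,1) = exp(-r*dt) * [p*0.000000 + (1-p)*0.000000] = 0.000000
  V(0,0) = exp(-r*dt) * [p*8.342277 + (1-p)*0.000000] = 3.838167

Answer: Price = V(0,0) = 3.8382


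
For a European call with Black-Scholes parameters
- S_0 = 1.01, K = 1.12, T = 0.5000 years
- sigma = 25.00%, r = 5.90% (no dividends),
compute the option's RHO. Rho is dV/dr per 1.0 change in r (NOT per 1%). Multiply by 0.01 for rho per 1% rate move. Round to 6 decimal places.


Answer: Rho = 0.166553

Derivation:
d1 = -0.3295307357; d2 = -0.5063074310
phi(d1) = 0.3778591446; exp(-qT) = 1.0000000000; exp(-rT) = 0.9709308776
N(d2) = 0.3063204236
Rho = K*T*exp(-rT)*N(d2) = 1.1200 * 0.5000 * 0.9709308776 * 0.3063204236 = 0.166553


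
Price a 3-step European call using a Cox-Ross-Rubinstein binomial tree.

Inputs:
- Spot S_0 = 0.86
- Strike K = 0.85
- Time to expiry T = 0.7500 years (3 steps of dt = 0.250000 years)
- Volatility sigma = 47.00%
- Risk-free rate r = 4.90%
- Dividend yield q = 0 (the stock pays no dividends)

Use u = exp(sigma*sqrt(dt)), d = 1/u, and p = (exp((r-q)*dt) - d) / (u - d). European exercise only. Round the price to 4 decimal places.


Answer: Price = V(0,0) = 0.1677

Derivation:
dt = T/N = 0.250000
u = exp(sigma*sqrt(dt)) = 1.264909; d = 1/u = 0.790571
p = (exp((r-q)*dt) - d) / (u - d) = 0.467503
Discount per step: exp(-r*dt) = 0.987825
Stock lattice S(k, i) with i counting down-moves:
  k=0: S(0,0) = 0.8600
  k=1: S(1,0) = 1.0878; S(1,1) = 0.6799
  k=2: S(2,0) = 1.3760; S(2,1) = 0.8600; S(2,2) = 0.5375
  k=3: S(3,0) = 1.7405; S(3,1) = 1.0878; S(3,2) = 0.6799; S(3,3) = 0.4249
Terminal payoffs V(N, i) = max(S_T - K, 0):
  V(3,0) = 0.890508; V(3,1) = 0.237822; V(3,2) = 0.000000; V(3,3) = 0.000000
Backward induction: V(k, i) = exp(-r*dt) * [p * V(k+1, i) + (1-p) * V(k+1, i+1)].
  V(2,0) = exp(-r*dt) * [p*0.890508 + (1-p)*0.237822] = 0.536344
  V(2,1) = exp(-r*dt) * [p*0.237822 + (1-p)*0.000000] = 0.109829
  V(2,2) = exp(-r*dt) * [p*0.000000 + (1-p)*0.000000] = 0.000000
  V(1,0) = exp(-r*dt) * [p*0.536344 + (1-p)*0.109829] = 0.305461
  V(1,1) = exp(-r*dt) * [p*0.109829 + (1-p)*0.000000] = 0.050720
  V(0,0) = exp(-r*dt) * [p*0.305461 + (1-p)*0.050720] = 0.167745


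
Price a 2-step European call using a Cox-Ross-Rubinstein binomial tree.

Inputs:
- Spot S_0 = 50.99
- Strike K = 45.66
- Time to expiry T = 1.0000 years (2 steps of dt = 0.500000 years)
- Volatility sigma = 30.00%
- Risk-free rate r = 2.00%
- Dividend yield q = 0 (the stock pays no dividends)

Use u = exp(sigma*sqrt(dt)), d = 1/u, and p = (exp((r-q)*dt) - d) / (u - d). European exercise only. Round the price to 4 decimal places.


dt = T/N = 0.500000
u = exp(sigma*sqrt(dt)) = 1.236311; d = 1/u = 0.808858
p = (exp((r-q)*dt) - d) / (u - d) = 0.470677
Discount per step: exp(-r*dt) = 0.990050
Stock lattice S(k, i) with i counting down-moves:
  k=0: S(0,0) = 50.9900
  k=1: S(1,0) = 63.0395; S(1,1) = 41.2437
  k=2: S(2,0) = 77.9364; S(2,1) = 50.9900; S(2,2) = 33.3603
Terminal payoffs V(N, i) = max(S_T - K, 0):
  V(2,0) = 32.276439; V(2,1) = 5.330000; V(2,2) = 0.000000
Backward induction: V(k, i) = exp(-r*dt) * [p * V(k+1, i) + (1-p) * V(k+1, i+1)].
  V(1,0) = exp(-r*dt) * [p*32.276439 + (1-p)*5.330000] = 17.833828
  V(1,1) = exp(-r*dt) * [p*5.330000 + (1-p)*0.000000] = 2.483745
  V(0,0) = exp(-r*dt) * [p*17.833828 + (1-p)*2.483745] = 9.612069

Answer: Price = V(0,0) = 9.6121


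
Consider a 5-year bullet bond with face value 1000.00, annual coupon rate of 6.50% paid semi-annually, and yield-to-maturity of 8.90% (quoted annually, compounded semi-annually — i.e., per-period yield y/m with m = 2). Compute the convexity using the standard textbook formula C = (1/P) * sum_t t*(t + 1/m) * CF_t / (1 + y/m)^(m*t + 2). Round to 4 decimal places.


Coupon per period c = face * coupon_rate / m = 32.500000
Periods per year m = 2; per-period yield y/m = 0.044500
Number of cashflows N = 10
Cashflows (t years, CF_t, discount factor 1/(1+y/m)^(m*t), PV):
  t = 0.5000: CF_t = 32.500000, DF = 0.957396, PV = 31.115366
  t = 1.0000: CF_t = 32.500000, DF = 0.916607, PV = 29.789724
  t = 1.5000: CF_t = 32.500000, DF = 0.877556, PV = 28.520559
  t = 2.0000: CF_t = 32.500000, DF = 0.840168, PV = 27.305465
  t = 2.5000: CF_t = 32.500000, DF = 0.804374, PV = 26.142140
  t = 3.0000: CF_t = 32.500000, DF = 0.770104, PV = 25.028377
  t = 3.5000: CF_t = 32.500000, DF = 0.737294, PV = 23.962065
  t = 4.0000: CF_t = 32.500000, DF = 0.705883, PV = 22.941183
  t = 4.5000: CF_t = 32.500000, DF = 0.675809, PV = 21.963794
  t = 5.0000: CF_t = 1032.500000, DF = 0.647017, PV = 668.044845
Price P = sum_t PV_t = 904.813519
Convexity numerator sum_t t*(t + 1/m) * CF_t / (1+y/m)^(m*t + 2):
  t = 0.5000: term = 14.260279
  t = 1.0000: term = 40.958198
  t = 1.5000: term = 78.426421
  t = 2.0000: term = 125.141887
  t = 2.5000: term = 179.715491
  t = 3.0000: term = 240.882420
  t = 3.5000: term = 307.493116
  t = 4.0000: term = 378.504827
  t = 4.5000: term = 452.973705
  t = 5.0000: term = 16839.198730
Convexity = (1/P) * sum = 18657.555075 / 904.813519 = 20.620332

Answer: Convexity = 20.6203


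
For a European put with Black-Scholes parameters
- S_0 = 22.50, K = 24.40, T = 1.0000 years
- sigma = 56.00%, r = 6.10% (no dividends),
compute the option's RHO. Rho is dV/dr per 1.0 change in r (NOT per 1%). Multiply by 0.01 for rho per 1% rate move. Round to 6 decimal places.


Answer: Rho = -14.323135

Derivation:
d1 = 0.2441646016; d2 = -0.3158353984
phi(d1) = 0.3872260261; exp(-qT) = 1.0000000000; exp(-rT) = 0.9408232398
N(-d2) = 0.6239362759
Rho = -K*T*exp(-rT)*N(-d2) = -24.4000 * 1.0000 * 0.9408232398 * 0.6239362759 = -14.323135


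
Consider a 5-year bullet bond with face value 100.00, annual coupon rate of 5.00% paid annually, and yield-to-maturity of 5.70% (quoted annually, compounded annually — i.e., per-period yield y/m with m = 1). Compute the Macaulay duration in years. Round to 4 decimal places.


Answer: Macaulay duration = 4.5381 years

Derivation:
Coupon per period c = face * coupon_rate / m = 5.000000
Periods per year m = 1; per-period yield y/m = 0.057000
Number of cashflows N = 5
Cashflows (t years, CF_t, discount factor 1/(1+y/m)^(m*t), PV):
  t = 1.0000: CF_t = 5.000000, DF = 0.946074, PV = 4.730369
  t = 2.0000: CF_t = 5.000000, DF = 0.895056, PV = 4.475278
  t = 3.0000: CF_t = 5.000000, DF = 0.846789, PV = 4.233943
  t = 4.0000: CF_t = 5.000000, DF = 0.801125, PV = 4.005623
  t = 5.0000: CF_t = 105.000000, DF = 0.757923, PV = 79.581911
Price P = sum_t PV_t = 97.027124
Macaulay numerator sum_t t * PV_t:
  t * PV_t at t = 1.0000: 4.730369
  t * PV_t at t = 2.0000: 8.950556
  t * PV_t at t = 3.0000: 12.701830
  t * PV_t at t = 4.0000: 16.022491
  t * PV_t at t = 5.0000: 397.909554
Macaulay duration D = (sum_t t * PV_t) / P = 440.314801 / 97.027124 = 4.538059


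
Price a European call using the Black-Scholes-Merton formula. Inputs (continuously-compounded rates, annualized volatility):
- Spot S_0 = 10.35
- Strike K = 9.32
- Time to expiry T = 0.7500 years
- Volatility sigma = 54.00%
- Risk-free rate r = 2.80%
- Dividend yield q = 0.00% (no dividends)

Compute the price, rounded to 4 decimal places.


d1 = (ln(S/K) + (r - q + 0.5*sigma^2) * T) / (sigma * sqrt(T)) = 0.50288040
d2 = d1 - sigma * sqrt(T) = 0.03522669
exp(-rT) = 0.97921896; exp(-qT) = 1.00000000
C = S_0 * exp(-qT) * N(d1) - K * exp(-rT) * N(d2)
N(d1) = 0.69247582; N(d2) = 0.51405051
C = 10.3500 * 1.00000000 * 0.69247582 - 9.3200 * 0.97921896 * 0.51405051 = 2.4757

Answer: Price = 2.4757


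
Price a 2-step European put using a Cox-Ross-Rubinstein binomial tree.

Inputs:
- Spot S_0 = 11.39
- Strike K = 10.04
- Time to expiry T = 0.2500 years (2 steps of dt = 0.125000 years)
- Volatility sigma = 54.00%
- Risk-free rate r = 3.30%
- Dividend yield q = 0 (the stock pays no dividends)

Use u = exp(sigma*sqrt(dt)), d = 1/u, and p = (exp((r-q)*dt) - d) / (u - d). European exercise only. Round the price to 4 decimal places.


Answer: Price = V(0,0) = 0.6474

Derivation:
dt = T/N = 0.125000
u = exp(sigma*sqrt(dt)) = 1.210361; d = 1/u = 0.826200
p = (exp((r-q)*dt) - d) / (u - d) = 0.463175
Discount per step: exp(-r*dt) = 0.995883
Stock lattice S(k, i) with i counting down-moves:
  k=0: S(0,0) = 11.3900
  k=1: S(1,0) = 13.7860; S(1,1) = 9.4104
  k=2: S(2,0) = 16.6861; S(2,1) = 11.3900; S(2,2) = 7.7749
Terminal payoffs V(N, i) = max(K - S_T, 0):
  V(2,0) = 0.000000; V(2,1) = 0.000000; V(2,2) = 2.265119
Backward induction: V(k, i) = exp(-r*dt) * [p * V(k+1, i) + (1-p) * V(k+1, i+1)].
  V(1,0) = exp(-r*dt) * [p*0.000000 + (1-p)*0.000000] = 0.000000
  V(1,1) = exp(-r*dt) * [p*0.000000 + (1-p)*2.265119] = 1.210968
  V(0,0) = exp(-r*dt) * [p*0.000000 + (1-p)*1.210968] = 0.647402


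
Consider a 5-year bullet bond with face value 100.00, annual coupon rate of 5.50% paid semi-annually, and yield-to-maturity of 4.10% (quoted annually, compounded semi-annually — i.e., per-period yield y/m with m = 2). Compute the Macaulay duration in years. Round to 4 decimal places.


Answer: Macaulay duration = 4.4590 years

Derivation:
Coupon per period c = face * coupon_rate / m = 2.750000
Periods per year m = 2; per-period yield y/m = 0.020500
Number of cashflows N = 10
Cashflows (t years, CF_t, discount factor 1/(1+y/m)^(m*t), PV):
  t = 0.5000: CF_t = 2.750000, DF = 0.979912, PV = 2.694757
  t = 1.0000: CF_t = 2.750000, DF = 0.960227, PV = 2.640625
  t = 1.5000: CF_t = 2.750000, DF = 0.940938, PV = 2.587579
  t = 2.0000: CF_t = 2.750000, DF = 0.922036, PV = 2.535600
  t = 2.5000: CF_t = 2.750000, DF = 0.903514, PV = 2.484664
  t = 3.0000: CF_t = 2.750000, DF = 0.885364, PV = 2.434751
  t = 3.5000: CF_t = 2.750000, DF = 0.867579, PV = 2.385842
  t = 4.0000: CF_t = 2.750000, DF = 0.850151, PV = 2.337914
  t = 4.5000: CF_t = 2.750000, DF = 0.833073, PV = 2.290950
  t = 5.0000: CF_t = 102.750000, DF = 0.816338, PV = 83.878709
Price P = sum_t PV_t = 106.271392
Macaulay numerator sum_t t * PV_t:
  t * PV_t at t = 0.5000: 1.347379
  t * PV_t at t = 1.0000: 2.640625
  t * PV_t at t = 1.5000: 3.881369
  t * PV_t at t = 2.0000: 5.071199
  t * PV_t at t = 2.5000: 6.211660
  t * PV_t at t = 3.0000: 7.304254
  t * PV_t at t = 3.5000: 8.350446
  t * PV_t at t = 4.0000: 9.351658
  t * PV_t at t = 4.5000: 10.309275
  t * PV_t at t = 5.0000: 419.393547
Macaulay duration D = (sum_t t * PV_t) / P = 473.861412 / 106.271392 = 4.458974


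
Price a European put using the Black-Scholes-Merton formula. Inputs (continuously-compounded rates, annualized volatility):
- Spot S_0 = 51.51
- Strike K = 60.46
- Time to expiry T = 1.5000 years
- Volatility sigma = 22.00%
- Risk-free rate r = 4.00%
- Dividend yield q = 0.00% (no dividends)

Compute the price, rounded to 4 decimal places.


d1 = (ln(S/K) + (r - q + 0.5*sigma^2) * T) / (sigma * sqrt(T)) = -0.23717751
d2 = d1 - sigma * sqrt(T) = -0.50662138
exp(-rT) = 0.94176453; exp(-qT) = 1.00000000
P = K * exp(-rT) * N(-d2) - S_0 * exp(-qT) * N(-d1)
N(-d1) = 0.59374046; N(-d2) = 0.69378975
P = 60.4600 * 0.94176453 * 0.69378975 - 51.5100 * 1.00000000 * 0.59374046 = 8.9202

Answer: Price = 8.9202


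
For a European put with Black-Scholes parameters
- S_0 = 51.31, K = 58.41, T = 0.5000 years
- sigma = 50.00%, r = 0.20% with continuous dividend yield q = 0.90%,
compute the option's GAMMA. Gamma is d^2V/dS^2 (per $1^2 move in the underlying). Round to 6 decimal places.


d1 = -0.1996910367; d2 = -0.5532444273
phi(d1) = 0.3910668396; exp(-qT) = 0.9955101098; exp(-rT) = 0.9990004998
Gamma = exp(-qT) * phi(d1) / (S * sigma * sqrt(T)) = 0.9955101098 * 0.3910668396 / (51.3100 * 0.5000 * 0.7071067812) = 0.021460

Answer: Gamma = 0.021460


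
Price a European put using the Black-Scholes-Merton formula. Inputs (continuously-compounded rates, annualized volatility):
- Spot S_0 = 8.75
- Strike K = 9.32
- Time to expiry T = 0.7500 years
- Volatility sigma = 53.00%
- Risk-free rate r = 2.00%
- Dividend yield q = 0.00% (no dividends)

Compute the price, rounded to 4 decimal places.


d1 = (ln(S/K) + (r - q + 0.5*sigma^2) * T) / (sigma * sqrt(T)) = 0.12468276
d2 = d1 - sigma * sqrt(T) = -0.33431070
exp(-rT) = 0.98511194; exp(-qT) = 1.00000000
P = K * exp(-rT) * N(-d2) - S_0 * exp(-qT) * N(-d1)
N(-d1) = 0.45038735; N(-d2) = 0.63092744
P = 9.3200 * 0.98511194 * 0.63092744 - 8.7500 * 1.00000000 * 0.45038735 = 1.8518

Answer: Price = 1.8518


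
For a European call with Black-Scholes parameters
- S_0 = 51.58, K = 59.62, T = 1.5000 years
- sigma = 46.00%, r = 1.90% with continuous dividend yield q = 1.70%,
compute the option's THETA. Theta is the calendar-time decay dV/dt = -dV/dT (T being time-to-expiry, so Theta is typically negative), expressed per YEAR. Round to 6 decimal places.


Answer: Theta = -3.654578

Derivation:
d1 = 0.0298960440; d2 = -0.5334865969
phi(d1) = 0.3987640382; exp(-qT) = 0.9748223790; exp(-rT) = 0.9719022941
Theta = -S*exp(-qT)*phi(d1)*sigma/(2*sqrt(T)) - r*K*exp(-rT)*N(d2) + q*S*exp(-qT)*N(d1)
N(d1) = 0.5119250196; N(d2) = 0.2968483933; sqrt(T) = 1.2247448714
Term 1 = -51.5800 * 0.9748223790 * 0.3987640382 * 0.4600 / (2 * 1.2247448714) = -3.7653471307
Term 2 = -0.0190 * 59.6200 * 0.9719022941 * 0.2968483933 = -0.3268156782
Term 3 = 0.0170 * 51.5800 * 0.9748223790 * 0.5119250196 = 0.4375846767
Theta = -3.7653471307 + (-0.3268156782) + (0.4375846767) = -3.654578


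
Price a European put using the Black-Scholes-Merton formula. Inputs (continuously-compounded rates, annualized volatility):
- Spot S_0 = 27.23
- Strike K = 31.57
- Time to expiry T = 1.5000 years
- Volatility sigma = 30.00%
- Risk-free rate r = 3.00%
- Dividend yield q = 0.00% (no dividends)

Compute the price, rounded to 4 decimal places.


Answer: Price = 5.8205

Derivation:
d1 = (ln(S/K) + (r - q + 0.5*sigma^2) * T) / (sigma * sqrt(T)) = -0.09631393
d2 = d1 - sigma * sqrt(T) = -0.46373739
exp(-rT) = 0.95599748; exp(-qT) = 1.00000000
P = K * exp(-rT) * N(-d2) - S_0 * exp(-qT) * N(-d1)
N(-d1) = 0.53836437; N(-d2) = 0.67858205
P = 31.5700 * 0.95599748 * 0.67858205 - 27.2300 * 1.00000000 * 0.53836437 = 5.8205


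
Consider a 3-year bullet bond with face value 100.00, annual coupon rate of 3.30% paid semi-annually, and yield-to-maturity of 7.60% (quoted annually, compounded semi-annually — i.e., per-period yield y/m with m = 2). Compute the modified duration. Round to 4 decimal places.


Answer: Modified duration = 2.7668

Derivation:
Coupon per period c = face * coupon_rate / m = 1.650000
Periods per year m = 2; per-period yield y/m = 0.038000
Number of cashflows N = 6
Cashflows (t years, CF_t, discount factor 1/(1+y/m)^(m*t), PV):
  t = 0.5000: CF_t = 1.650000, DF = 0.963391, PV = 1.589595
  t = 1.0000: CF_t = 1.650000, DF = 0.928122, PV = 1.531402
  t = 1.5000: CF_t = 1.650000, DF = 0.894145, PV = 1.475339
  t = 2.0000: CF_t = 1.650000, DF = 0.861411, PV = 1.421329
  t = 2.5000: CF_t = 1.650000, DF = 0.829876, PV = 1.369295
  t = 3.0000: CF_t = 101.650000, DF = 0.799495, PV = 81.268690
Price P = sum_t PV_t = 88.655651
First compute Macaulay numerator sum_t t * PV_t:
  t * PV_t at t = 0.5000: 0.794798
  t * PV_t at t = 1.0000: 1.531402
  t * PV_t at t = 1.5000: 2.213009
  t * PV_t at t = 2.0000: 2.842657
  t * PV_t at t = 2.5000: 3.423239
  t * PV_t at t = 3.0000: 243.806071
Macaulay duration D = 254.611176 / 88.655651 = 2.871911
Modified duration = D / (1 + y/m) = 2.871911 / (1 + 0.038000) = 2.766774


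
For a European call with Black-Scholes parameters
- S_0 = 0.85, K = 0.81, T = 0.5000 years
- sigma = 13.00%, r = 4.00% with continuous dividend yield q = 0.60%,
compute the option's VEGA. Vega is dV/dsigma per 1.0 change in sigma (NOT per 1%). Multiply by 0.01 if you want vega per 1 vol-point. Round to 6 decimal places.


d1 = 0.7552672999; d2 = 0.6633434183
phi(d1) = 0.2999459821; exp(-qT) = 0.9970044955; exp(-rT) = 0.9801986733
Vega = S * exp(-qT) * phi(d1) * sqrt(T) = 0.8500 * 0.9970044955 * 0.2999459821 * 0.7071067812 = 0.179740

Answer: Vega = 0.179740


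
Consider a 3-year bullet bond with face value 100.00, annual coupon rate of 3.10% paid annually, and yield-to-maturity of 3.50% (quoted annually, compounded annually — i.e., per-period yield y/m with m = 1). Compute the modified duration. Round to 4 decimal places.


Coupon per period c = face * coupon_rate / m = 3.100000
Periods per year m = 1; per-period yield y/m = 0.035000
Number of cashflows N = 3
Cashflows (t years, CF_t, discount factor 1/(1+y/m)^(m*t), PV):
  t = 1.0000: CF_t = 3.100000, DF = 0.966184, PV = 2.995169
  t = 2.0000: CF_t = 3.100000, DF = 0.933511, PV = 2.893883
  t = 3.0000: CF_t = 103.100000, DF = 0.901943, PV = 92.990293
Price P = sum_t PV_t = 98.879345
First compute Macaulay numerator sum_t t * PV_t:
  t * PV_t at t = 1.0000: 2.995169
  t * PV_t at t = 2.0000: 5.787766
  t * PV_t at t = 3.0000: 278.970879
Macaulay duration D = 287.753814 / 98.879345 = 2.910151
Modified duration = D / (1 + y/m) = 2.910151 / (1 + 0.035000) = 2.811740

Answer: Modified duration = 2.8117
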